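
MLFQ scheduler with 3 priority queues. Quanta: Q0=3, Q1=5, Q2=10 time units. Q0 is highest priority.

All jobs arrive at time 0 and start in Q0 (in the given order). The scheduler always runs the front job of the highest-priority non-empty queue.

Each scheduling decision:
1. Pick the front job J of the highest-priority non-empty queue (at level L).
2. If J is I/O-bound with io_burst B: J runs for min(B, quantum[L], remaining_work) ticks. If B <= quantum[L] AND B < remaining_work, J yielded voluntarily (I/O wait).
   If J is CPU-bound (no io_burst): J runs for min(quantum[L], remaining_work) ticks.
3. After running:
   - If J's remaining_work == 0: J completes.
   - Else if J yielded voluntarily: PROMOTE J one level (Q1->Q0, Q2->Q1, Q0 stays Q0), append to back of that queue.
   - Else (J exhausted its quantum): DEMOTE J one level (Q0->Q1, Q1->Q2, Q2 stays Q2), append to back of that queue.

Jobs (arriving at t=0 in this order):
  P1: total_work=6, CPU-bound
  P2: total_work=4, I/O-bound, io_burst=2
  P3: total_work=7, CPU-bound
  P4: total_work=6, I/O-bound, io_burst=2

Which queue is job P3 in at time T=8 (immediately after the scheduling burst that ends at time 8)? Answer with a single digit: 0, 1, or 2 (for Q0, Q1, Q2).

Answer: 1

Derivation:
t=0-3: P1@Q0 runs 3, rem=3, quantum used, demote→Q1. Q0=[P2,P3,P4] Q1=[P1] Q2=[]
t=3-5: P2@Q0 runs 2, rem=2, I/O yield, promote→Q0. Q0=[P3,P4,P2] Q1=[P1] Q2=[]
t=5-8: P3@Q0 runs 3, rem=4, quantum used, demote→Q1. Q0=[P4,P2] Q1=[P1,P3] Q2=[]
t=8-10: P4@Q0 runs 2, rem=4, I/O yield, promote→Q0. Q0=[P2,P4] Q1=[P1,P3] Q2=[]
t=10-12: P2@Q0 runs 2, rem=0, completes. Q0=[P4] Q1=[P1,P3] Q2=[]
t=12-14: P4@Q0 runs 2, rem=2, I/O yield, promote→Q0. Q0=[P4] Q1=[P1,P3] Q2=[]
t=14-16: P4@Q0 runs 2, rem=0, completes. Q0=[] Q1=[P1,P3] Q2=[]
t=16-19: P1@Q1 runs 3, rem=0, completes. Q0=[] Q1=[P3] Q2=[]
t=19-23: P3@Q1 runs 4, rem=0, completes. Q0=[] Q1=[] Q2=[]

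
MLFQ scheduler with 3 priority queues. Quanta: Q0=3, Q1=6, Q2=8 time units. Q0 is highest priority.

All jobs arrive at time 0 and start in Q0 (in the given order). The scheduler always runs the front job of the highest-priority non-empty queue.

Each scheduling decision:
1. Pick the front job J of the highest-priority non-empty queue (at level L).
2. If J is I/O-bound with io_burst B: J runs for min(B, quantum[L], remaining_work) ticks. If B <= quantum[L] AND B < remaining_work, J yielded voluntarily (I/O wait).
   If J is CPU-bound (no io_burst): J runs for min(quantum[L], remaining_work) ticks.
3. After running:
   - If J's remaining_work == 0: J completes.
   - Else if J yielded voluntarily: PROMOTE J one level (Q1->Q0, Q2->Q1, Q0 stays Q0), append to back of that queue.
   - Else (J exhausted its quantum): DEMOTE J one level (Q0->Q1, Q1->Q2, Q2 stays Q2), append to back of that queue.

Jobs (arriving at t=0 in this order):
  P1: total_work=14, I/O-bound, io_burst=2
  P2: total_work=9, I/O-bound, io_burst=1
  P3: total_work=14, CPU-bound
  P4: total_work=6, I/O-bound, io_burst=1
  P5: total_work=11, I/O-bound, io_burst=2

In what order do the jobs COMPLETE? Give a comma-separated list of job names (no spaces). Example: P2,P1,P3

t=0-2: P1@Q0 runs 2, rem=12, I/O yield, promote→Q0. Q0=[P2,P3,P4,P5,P1] Q1=[] Q2=[]
t=2-3: P2@Q0 runs 1, rem=8, I/O yield, promote→Q0. Q0=[P3,P4,P5,P1,P2] Q1=[] Q2=[]
t=3-6: P3@Q0 runs 3, rem=11, quantum used, demote→Q1. Q0=[P4,P5,P1,P2] Q1=[P3] Q2=[]
t=6-7: P4@Q0 runs 1, rem=5, I/O yield, promote→Q0. Q0=[P5,P1,P2,P4] Q1=[P3] Q2=[]
t=7-9: P5@Q0 runs 2, rem=9, I/O yield, promote→Q0. Q0=[P1,P2,P4,P5] Q1=[P3] Q2=[]
t=9-11: P1@Q0 runs 2, rem=10, I/O yield, promote→Q0. Q0=[P2,P4,P5,P1] Q1=[P3] Q2=[]
t=11-12: P2@Q0 runs 1, rem=7, I/O yield, promote→Q0. Q0=[P4,P5,P1,P2] Q1=[P3] Q2=[]
t=12-13: P4@Q0 runs 1, rem=4, I/O yield, promote→Q0. Q0=[P5,P1,P2,P4] Q1=[P3] Q2=[]
t=13-15: P5@Q0 runs 2, rem=7, I/O yield, promote→Q0. Q0=[P1,P2,P4,P5] Q1=[P3] Q2=[]
t=15-17: P1@Q0 runs 2, rem=8, I/O yield, promote→Q0. Q0=[P2,P4,P5,P1] Q1=[P3] Q2=[]
t=17-18: P2@Q0 runs 1, rem=6, I/O yield, promote→Q0. Q0=[P4,P5,P1,P2] Q1=[P3] Q2=[]
t=18-19: P4@Q0 runs 1, rem=3, I/O yield, promote→Q0. Q0=[P5,P1,P2,P4] Q1=[P3] Q2=[]
t=19-21: P5@Q0 runs 2, rem=5, I/O yield, promote→Q0. Q0=[P1,P2,P4,P5] Q1=[P3] Q2=[]
t=21-23: P1@Q0 runs 2, rem=6, I/O yield, promote→Q0. Q0=[P2,P4,P5,P1] Q1=[P3] Q2=[]
t=23-24: P2@Q0 runs 1, rem=5, I/O yield, promote→Q0. Q0=[P4,P5,P1,P2] Q1=[P3] Q2=[]
t=24-25: P4@Q0 runs 1, rem=2, I/O yield, promote→Q0. Q0=[P5,P1,P2,P4] Q1=[P3] Q2=[]
t=25-27: P5@Q0 runs 2, rem=3, I/O yield, promote→Q0. Q0=[P1,P2,P4,P5] Q1=[P3] Q2=[]
t=27-29: P1@Q0 runs 2, rem=4, I/O yield, promote→Q0. Q0=[P2,P4,P5,P1] Q1=[P3] Q2=[]
t=29-30: P2@Q0 runs 1, rem=4, I/O yield, promote→Q0. Q0=[P4,P5,P1,P2] Q1=[P3] Q2=[]
t=30-31: P4@Q0 runs 1, rem=1, I/O yield, promote→Q0. Q0=[P5,P1,P2,P4] Q1=[P3] Q2=[]
t=31-33: P5@Q0 runs 2, rem=1, I/O yield, promote→Q0. Q0=[P1,P2,P4,P5] Q1=[P3] Q2=[]
t=33-35: P1@Q0 runs 2, rem=2, I/O yield, promote→Q0. Q0=[P2,P4,P5,P1] Q1=[P3] Q2=[]
t=35-36: P2@Q0 runs 1, rem=3, I/O yield, promote→Q0. Q0=[P4,P5,P1,P2] Q1=[P3] Q2=[]
t=36-37: P4@Q0 runs 1, rem=0, completes. Q0=[P5,P1,P2] Q1=[P3] Q2=[]
t=37-38: P5@Q0 runs 1, rem=0, completes. Q0=[P1,P2] Q1=[P3] Q2=[]
t=38-40: P1@Q0 runs 2, rem=0, completes. Q0=[P2] Q1=[P3] Q2=[]
t=40-41: P2@Q0 runs 1, rem=2, I/O yield, promote→Q0. Q0=[P2] Q1=[P3] Q2=[]
t=41-42: P2@Q0 runs 1, rem=1, I/O yield, promote→Q0. Q0=[P2] Q1=[P3] Q2=[]
t=42-43: P2@Q0 runs 1, rem=0, completes. Q0=[] Q1=[P3] Q2=[]
t=43-49: P3@Q1 runs 6, rem=5, quantum used, demote→Q2. Q0=[] Q1=[] Q2=[P3]
t=49-54: P3@Q2 runs 5, rem=0, completes. Q0=[] Q1=[] Q2=[]

Answer: P4,P5,P1,P2,P3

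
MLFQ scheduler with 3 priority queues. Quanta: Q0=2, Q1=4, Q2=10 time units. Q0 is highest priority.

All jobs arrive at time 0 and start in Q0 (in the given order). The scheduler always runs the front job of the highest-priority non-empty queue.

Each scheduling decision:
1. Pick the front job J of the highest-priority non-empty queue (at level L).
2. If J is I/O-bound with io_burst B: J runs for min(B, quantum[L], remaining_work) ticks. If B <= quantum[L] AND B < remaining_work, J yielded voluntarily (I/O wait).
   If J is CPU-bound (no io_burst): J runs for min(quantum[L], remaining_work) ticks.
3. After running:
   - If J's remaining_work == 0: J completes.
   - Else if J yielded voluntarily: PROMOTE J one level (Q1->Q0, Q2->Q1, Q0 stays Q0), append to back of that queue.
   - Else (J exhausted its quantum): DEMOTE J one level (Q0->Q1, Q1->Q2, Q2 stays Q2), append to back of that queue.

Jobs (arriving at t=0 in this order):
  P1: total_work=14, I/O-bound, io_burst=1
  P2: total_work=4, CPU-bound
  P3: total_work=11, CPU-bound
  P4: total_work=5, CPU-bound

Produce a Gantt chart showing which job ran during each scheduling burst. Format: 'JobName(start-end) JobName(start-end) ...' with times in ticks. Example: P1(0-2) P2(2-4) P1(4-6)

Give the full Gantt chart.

t=0-1: P1@Q0 runs 1, rem=13, I/O yield, promote→Q0. Q0=[P2,P3,P4,P1] Q1=[] Q2=[]
t=1-3: P2@Q0 runs 2, rem=2, quantum used, demote→Q1. Q0=[P3,P4,P1] Q1=[P2] Q2=[]
t=3-5: P3@Q0 runs 2, rem=9, quantum used, demote→Q1. Q0=[P4,P1] Q1=[P2,P3] Q2=[]
t=5-7: P4@Q0 runs 2, rem=3, quantum used, demote→Q1. Q0=[P1] Q1=[P2,P3,P4] Q2=[]
t=7-8: P1@Q0 runs 1, rem=12, I/O yield, promote→Q0. Q0=[P1] Q1=[P2,P3,P4] Q2=[]
t=8-9: P1@Q0 runs 1, rem=11, I/O yield, promote→Q0. Q0=[P1] Q1=[P2,P3,P4] Q2=[]
t=9-10: P1@Q0 runs 1, rem=10, I/O yield, promote→Q0. Q0=[P1] Q1=[P2,P3,P4] Q2=[]
t=10-11: P1@Q0 runs 1, rem=9, I/O yield, promote→Q0. Q0=[P1] Q1=[P2,P3,P4] Q2=[]
t=11-12: P1@Q0 runs 1, rem=8, I/O yield, promote→Q0. Q0=[P1] Q1=[P2,P3,P4] Q2=[]
t=12-13: P1@Q0 runs 1, rem=7, I/O yield, promote→Q0. Q0=[P1] Q1=[P2,P3,P4] Q2=[]
t=13-14: P1@Q0 runs 1, rem=6, I/O yield, promote→Q0. Q0=[P1] Q1=[P2,P3,P4] Q2=[]
t=14-15: P1@Q0 runs 1, rem=5, I/O yield, promote→Q0. Q0=[P1] Q1=[P2,P3,P4] Q2=[]
t=15-16: P1@Q0 runs 1, rem=4, I/O yield, promote→Q0. Q0=[P1] Q1=[P2,P3,P4] Q2=[]
t=16-17: P1@Q0 runs 1, rem=3, I/O yield, promote→Q0. Q0=[P1] Q1=[P2,P3,P4] Q2=[]
t=17-18: P1@Q0 runs 1, rem=2, I/O yield, promote→Q0. Q0=[P1] Q1=[P2,P3,P4] Q2=[]
t=18-19: P1@Q0 runs 1, rem=1, I/O yield, promote→Q0. Q0=[P1] Q1=[P2,P3,P4] Q2=[]
t=19-20: P1@Q0 runs 1, rem=0, completes. Q0=[] Q1=[P2,P3,P4] Q2=[]
t=20-22: P2@Q1 runs 2, rem=0, completes. Q0=[] Q1=[P3,P4] Q2=[]
t=22-26: P3@Q1 runs 4, rem=5, quantum used, demote→Q2. Q0=[] Q1=[P4] Q2=[P3]
t=26-29: P4@Q1 runs 3, rem=0, completes. Q0=[] Q1=[] Q2=[P3]
t=29-34: P3@Q2 runs 5, rem=0, completes. Q0=[] Q1=[] Q2=[]

Answer: P1(0-1) P2(1-3) P3(3-5) P4(5-7) P1(7-8) P1(8-9) P1(9-10) P1(10-11) P1(11-12) P1(12-13) P1(13-14) P1(14-15) P1(15-16) P1(16-17) P1(17-18) P1(18-19) P1(19-20) P2(20-22) P3(22-26) P4(26-29) P3(29-34)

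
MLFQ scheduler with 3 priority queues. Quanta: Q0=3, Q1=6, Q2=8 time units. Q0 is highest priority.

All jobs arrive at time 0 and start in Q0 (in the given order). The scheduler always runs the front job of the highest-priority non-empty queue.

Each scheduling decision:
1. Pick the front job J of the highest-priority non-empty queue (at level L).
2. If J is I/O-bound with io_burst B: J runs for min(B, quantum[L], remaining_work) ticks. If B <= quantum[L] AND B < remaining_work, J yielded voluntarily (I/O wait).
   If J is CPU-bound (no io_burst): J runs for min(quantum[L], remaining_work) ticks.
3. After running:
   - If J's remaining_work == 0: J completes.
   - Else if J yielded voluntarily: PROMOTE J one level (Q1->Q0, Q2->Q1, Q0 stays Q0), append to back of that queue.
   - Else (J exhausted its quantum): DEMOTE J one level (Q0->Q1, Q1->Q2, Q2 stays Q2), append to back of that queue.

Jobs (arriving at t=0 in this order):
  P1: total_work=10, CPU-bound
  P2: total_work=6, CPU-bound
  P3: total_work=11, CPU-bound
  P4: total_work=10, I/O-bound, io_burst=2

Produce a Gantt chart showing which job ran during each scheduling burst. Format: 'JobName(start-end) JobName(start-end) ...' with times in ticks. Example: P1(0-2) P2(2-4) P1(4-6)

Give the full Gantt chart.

Answer: P1(0-3) P2(3-6) P3(6-9) P4(9-11) P4(11-13) P4(13-15) P4(15-17) P4(17-19) P1(19-25) P2(25-28) P3(28-34) P1(34-35) P3(35-37)

Derivation:
t=0-3: P1@Q0 runs 3, rem=7, quantum used, demote→Q1. Q0=[P2,P3,P4] Q1=[P1] Q2=[]
t=3-6: P2@Q0 runs 3, rem=3, quantum used, demote→Q1. Q0=[P3,P4] Q1=[P1,P2] Q2=[]
t=6-9: P3@Q0 runs 3, rem=8, quantum used, demote→Q1. Q0=[P4] Q1=[P1,P2,P3] Q2=[]
t=9-11: P4@Q0 runs 2, rem=8, I/O yield, promote→Q0. Q0=[P4] Q1=[P1,P2,P3] Q2=[]
t=11-13: P4@Q0 runs 2, rem=6, I/O yield, promote→Q0. Q0=[P4] Q1=[P1,P2,P3] Q2=[]
t=13-15: P4@Q0 runs 2, rem=4, I/O yield, promote→Q0. Q0=[P4] Q1=[P1,P2,P3] Q2=[]
t=15-17: P4@Q0 runs 2, rem=2, I/O yield, promote→Q0. Q0=[P4] Q1=[P1,P2,P3] Q2=[]
t=17-19: P4@Q0 runs 2, rem=0, completes. Q0=[] Q1=[P1,P2,P3] Q2=[]
t=19-25: P1@Q1 runs 6, rem=1, quantum used, demote→Q2. Q0=[] Q1=[P2,P3] Q2=[P1]
t=25-28: P2@Q1 runs 3, rem=0, completes. Q0=[] Q1=[P3] Q2=[P1]
t=28-34: P3@Q1 runs 6, rem=2, quantum used, demote→Q2. Q0=[] Q1=[] Q2=[P1,P3]
t=34-35: P1@Q2 runs 1, rem=0, completes. Q0=[] Q1=[] Q2=[P3]
t=35-37: P3@Q2 runs 2, rem=0, completes. Q0=[] Q1=[] Q2=[]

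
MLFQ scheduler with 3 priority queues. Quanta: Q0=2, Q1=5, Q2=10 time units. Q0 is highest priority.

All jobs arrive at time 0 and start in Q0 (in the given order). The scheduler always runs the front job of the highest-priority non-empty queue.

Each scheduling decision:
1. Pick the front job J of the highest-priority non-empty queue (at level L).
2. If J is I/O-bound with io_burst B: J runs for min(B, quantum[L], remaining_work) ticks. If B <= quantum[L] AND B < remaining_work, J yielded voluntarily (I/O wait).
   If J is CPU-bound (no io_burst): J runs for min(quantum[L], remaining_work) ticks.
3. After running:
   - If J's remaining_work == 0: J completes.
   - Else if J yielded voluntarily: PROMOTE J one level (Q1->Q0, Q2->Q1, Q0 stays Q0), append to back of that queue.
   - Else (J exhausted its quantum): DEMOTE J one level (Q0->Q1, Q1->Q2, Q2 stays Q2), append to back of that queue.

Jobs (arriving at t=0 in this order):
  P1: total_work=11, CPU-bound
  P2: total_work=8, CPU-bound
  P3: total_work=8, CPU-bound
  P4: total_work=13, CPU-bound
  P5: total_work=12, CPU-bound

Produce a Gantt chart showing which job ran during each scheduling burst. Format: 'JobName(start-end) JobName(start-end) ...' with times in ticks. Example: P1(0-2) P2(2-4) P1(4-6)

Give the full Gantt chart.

Answer: P1(0-2) P2(2-4) P3(4-6) P4(6-8) P5(8-10) P1(10-15) P2(15-20) P3(20-25) P4(25-30) P5(30-35) P1(35-39) P2(39-40) P3(40-41) P4(41-47) P5(47-52)

Derivation:
t=0-2: P1@Q0 runs 2, rem=9, quantum used, demote→Q1. Q0=[P2,P3,P4,P5] Q1=[P1] Q2=[]
t=2-4: P2@Q0 runs 2, rem=6, quantum used, demote→Q1. Q0=[P3,P4,P5] Q1=[P1,P2] Q2=[]
t=4-6: P3@Q0 runs 2, rem=6, quantum used, demote→Q1. Q0=[P4,P5] Q1=[P1,P2,P3] Q2=[]
t=6-8: P4@Q0 runs 2, rem=11, quantum used, demote→Q1. Q0=[P5] Q1=[P1,P2,P3,P4] Q2=[]
t=8-10: P5@Q0 runs 2, rem=10, quantum used, demote→Q1. Q0=[] Q1=[P1,P2,P3,P4,P5] Q2=[]
t=10-15: P1@Q1 runs 5, rem=4, quantum used, demote→Q2. Q0=[] Q1=[P2,P3,P4,P5] Q2=[P1]
t=15-20: P2@Q1 runs 5, rem=1, quantum used, demote→Q2. Q0=[] Q1=[P3,P4,P5] Q2=[P1,P2]
t=20-25: P3@Q1 runs 5, rem=1, quantum used, demote→Q2. Q0=[] Q1=[P4,P5] Q2=[P1,P2,P3]
t=25-30: P4@Q1 runs 5, rem=6, quantum used, demote→Q2. Q0=[] Q1=[P5] Q2=[P1,P2,P3,P4]
t=30-35: P5@Q1 runs 5, rem=5, quantum used, demote→Q2. Q0=[] Q1=[] Q2=[P1,P2,P3,P4,P5]
t=35-39: P1@Q2 runs 4, rem=0, completes. Q0=[] Q1=[] Q2=[P2,P3,P4,P5]
t=39-40: P2@Q2 runs 1, rem=0, completes. Q0=[] Q1=[] Q2=[P3,P4,P5]
t=40-41: P3@Q2 runs 1, rem=0, completes. Q0=[] Q1=[] Q2=[P4,P5]
t=41-47: P4@Q2 runs 6, rem=0, completes. Q0=[] Q1=[] Q2=[P5]
t=47-52: P5@Q2 runs 5, rem=0, completes. Q0=[] Q1=[] Q2=[]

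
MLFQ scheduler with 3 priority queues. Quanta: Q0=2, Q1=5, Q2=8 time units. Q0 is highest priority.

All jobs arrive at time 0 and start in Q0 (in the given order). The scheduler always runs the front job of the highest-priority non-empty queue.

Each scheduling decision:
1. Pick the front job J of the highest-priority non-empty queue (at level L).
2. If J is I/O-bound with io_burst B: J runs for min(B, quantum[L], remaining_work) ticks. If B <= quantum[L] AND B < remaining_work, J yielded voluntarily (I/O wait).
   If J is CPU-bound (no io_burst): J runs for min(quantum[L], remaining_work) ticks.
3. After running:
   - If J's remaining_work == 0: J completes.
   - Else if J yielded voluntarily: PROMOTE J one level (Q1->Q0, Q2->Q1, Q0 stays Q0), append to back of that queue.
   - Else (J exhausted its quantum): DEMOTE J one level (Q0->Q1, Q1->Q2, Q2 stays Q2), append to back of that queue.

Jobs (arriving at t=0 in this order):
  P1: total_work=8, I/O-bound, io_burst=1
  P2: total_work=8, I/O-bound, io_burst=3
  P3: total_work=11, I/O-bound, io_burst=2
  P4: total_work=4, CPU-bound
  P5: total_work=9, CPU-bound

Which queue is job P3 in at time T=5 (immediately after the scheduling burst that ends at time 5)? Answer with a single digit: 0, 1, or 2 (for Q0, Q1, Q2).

Answer: 0

Derivation:
t=0-1: P1@Q0 runs 1, rem=7, I/O yield, promote→Q0. Q0=[P2,P3,P4,P5,P1] Q1=[] Q2=[]
t=1-3: P2@Q0 runs 2, rem=6, quantum used, demote→Q1. Q0=[P3,P4,P5,P1] Q1=[P2] Q2=[]
t=3-5: P3@Q0 runs 2, rem=9, I/O yield, promote→Q0. Q0=[P4,P5,P1,P3] Q1=[P2] Q2=[]
t=5-7: P4@Q0 runs 2, rem=2, quantum used, demote→Q1. Q0=[P5,P1,P3] Q1=[P2,P4] Q2=[]
t=7-9: P5@Q0 runs 2, rem=7, quantum used, demote→Q1. Q0=[P1,P3] Q1=[P2,P4,P5] Q2=[]
t=9-10: P1@Q0 runs 1, rem=6, I/O yield, promote→Q0. Q0=[P3,P1] Q1=[P2,P4,P5] Q2=[]
t=10-12: P3@Q0 runs 2, rem=7, I/O yield, promote→Q0. Q0=[P1,P3] Q1=[P2,P4,P5] Q2=[]
t=12-13: P1@Q0 runs 1, rem=5, I/O yield, promote→Q0. Q0=[P3,P1] Q1=[P2,P4,P5] Q2=[]
t=13-15: P3@Q0 runs 2, rem=5, I/O yield, promote→Q0. Q0=[P1,P3] Q1=[P2,P4,P5] Q2=[]
t=15-16: P1@Q0 runs 1, rem=4, I/O yield, promote→Q0. Q0=[P3,P1] Q1=[P2,P4,P5] Q2=[]
t=16-18: P3@Q0 runs 2, rem=3, I/O yield, promote→Q0. Q0=[P1,P3] Q1=[P2,P4,P5] Q2=[]
t=18-19: P1@Q0 runs 1, rem=3, I/O yield, promote→Q0. Q0=[P3,P1] Q1=[P2,P4,P5] Q2=[]
t=19-21: P3@Q0 runs 2, rem=1, I/O yield, promote→Q0. Q0=[P1,P3] Q1=[P2,P4,P5] Q2=[]
t=21-22: P1@Q0 runs 1, rem=2, I/O yield, promote→Q0. Q0=[P3,P1] Q1=[P2,P4,P5] Q2=[]
t=22-23: P3@Q0 runs 1, rem=0, completes. Q0=[P1] Q1=[P2,P4,P5] Q2=[]
t=23-24: P1@Q0 runs 1, rem=1, I/O yield, promote→Q0. Q0=[P1] Q1=[P2,P4,P5] Q2=[]
t=24-25: P1@Q0 runs 1, rem=0, completes. Q0=[] Q1=[P2,P4,P5] Q2=[]
t=25-28: P2@Q1 runs 3, rem=3, I/O yield, promote→Q0. Q0=[P2] Q1=[P4,P5] Q2=[]
t=28-30: P2@Q0 runs 2, rem=1, quantum used, demote→Q1. Q0=[] Q1=[P4,P5,P2] Q2=[]
t=30-32: P4@Q1 runs 2, rem=0, completes. Q0=[] Q1=[P5,P2] Q2=[]
t=32-37: P5@Q1 runs 5, rem=2, quantum used, demote→Q2. Q0=[] Q1=[P2] Q2=[P5]
t=37-38: P2@Q1 runs 1, rem=0, completes. Q0=[] Q1=[] Q2=[P5]
t=38-40: P5@Q2 runs 2, rem=0, completes. Q0=[] Q1=[] Q2=[]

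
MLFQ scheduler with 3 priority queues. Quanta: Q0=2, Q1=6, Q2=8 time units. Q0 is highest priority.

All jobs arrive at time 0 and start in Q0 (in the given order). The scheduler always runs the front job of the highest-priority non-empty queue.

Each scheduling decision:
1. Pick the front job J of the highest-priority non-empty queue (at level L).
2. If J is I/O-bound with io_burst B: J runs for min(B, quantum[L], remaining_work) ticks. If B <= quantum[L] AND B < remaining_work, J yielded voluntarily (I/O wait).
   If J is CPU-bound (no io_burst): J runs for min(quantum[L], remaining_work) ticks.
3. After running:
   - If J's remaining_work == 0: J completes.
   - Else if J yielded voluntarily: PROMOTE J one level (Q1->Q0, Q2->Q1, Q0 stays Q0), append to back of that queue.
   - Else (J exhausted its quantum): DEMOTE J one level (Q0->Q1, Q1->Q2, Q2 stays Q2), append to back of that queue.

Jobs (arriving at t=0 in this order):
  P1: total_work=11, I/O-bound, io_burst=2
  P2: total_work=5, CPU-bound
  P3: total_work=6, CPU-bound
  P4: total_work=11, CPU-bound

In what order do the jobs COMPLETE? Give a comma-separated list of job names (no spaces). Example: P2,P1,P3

Answer: P1,P2,P3,P4

Derivation:
t=0-2: P1@Q0 runs 2, rem=9, I/O yield, promote→Q0. Q0=[P2,P3,P4,P1] Q1=[] Q2=[]
t=2-4: P2@Q0 runs 2, rem=3, quantum used, demote→Q1. Q0=[P3,P4,P1] Q1=[P2] Q2=[]
t=4-6: P3@Q0 runs 2, rem=4, quantum used, demote→Q1. Q0=[P4,P1] Q1=[P2,P3] Q2=[]
t=6-8: P4@Q0 runs 2, rem=9, quantum used, demote→Q1. Q0=[P1] Q1=[P2,P3,P4] Q2=[]
t=8-10: P1@Q0 runs 2, rem=7, I/O yield, promote→Q0. Q0=[P1] Q1=[P2,P3,P4] Q2=[]
t=10-12: P1@Q0 runs 2, rem=5, I/O yield, promote→Q0. Q0=[P1] Q1=[P2,P3,P4] Q2=[]
t=12-14: P1@Q0 runs 2, rem=3, I/O yield, promote→Q0. Q0=[P1] Q1=[P2,P3,P4] Q2=[]
t=14-16: P1@Q0 runs 2, rem=1, I/O yield, promote→Q0. Q0=[P1] Q1=[P2,P3,P4] Q2=[]
t=16-17: P1@Q0 runs 1, rem=0, completes. Q0=[] Q1=[P2,P3,P4] Q2=[]
t=17-20: P2@Q1 runs 3, rem=0, completes. Q0=[] Q1=[P3,P4] Q2=[]
t=20-24: P3@Q1 runs 4, rem=0, completes. Q0=[] Q1=[P4] Q2=[]
t=24-30: P4@Q1 runs 6, rem=3, quantum used, demote→Q2. Q0=[] Q1=[] Q2=[P4]
t=30-33: P4@Q2 runs 3, rem=0, completes. Q0=[] Q1=[] Q2=[]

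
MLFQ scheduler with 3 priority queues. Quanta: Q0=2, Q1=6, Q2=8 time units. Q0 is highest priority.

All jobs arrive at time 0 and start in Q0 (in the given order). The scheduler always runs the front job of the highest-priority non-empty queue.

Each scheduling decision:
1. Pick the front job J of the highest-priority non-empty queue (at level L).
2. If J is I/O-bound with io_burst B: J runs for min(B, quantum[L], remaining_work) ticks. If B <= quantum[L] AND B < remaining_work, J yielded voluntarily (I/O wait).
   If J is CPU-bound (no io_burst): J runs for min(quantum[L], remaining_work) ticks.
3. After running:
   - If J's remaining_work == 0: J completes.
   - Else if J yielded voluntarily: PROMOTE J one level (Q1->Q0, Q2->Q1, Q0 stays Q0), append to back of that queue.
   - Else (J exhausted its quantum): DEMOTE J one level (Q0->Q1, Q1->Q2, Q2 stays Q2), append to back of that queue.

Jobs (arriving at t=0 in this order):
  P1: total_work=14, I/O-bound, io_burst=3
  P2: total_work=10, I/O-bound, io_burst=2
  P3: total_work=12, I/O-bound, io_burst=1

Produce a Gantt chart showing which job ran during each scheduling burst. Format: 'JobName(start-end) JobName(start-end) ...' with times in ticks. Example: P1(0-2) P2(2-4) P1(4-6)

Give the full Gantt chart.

Answer: P1(0-2) P2(2-4) P3(4-5) P2(5-7) P3(7-8) P2(8-10) P3(10-11) P2(11-13) P3(13-14) P2(14-16) P3(16-17) P3(17-18) P3(18-19) P3(19-20) P3(20-21) P3(21-22) P3(22-23) P3(23-24) P1(24-27) P1(27-29) P1(29-32) P1(32-34) P1(34-36)

Derivation:
t=0-2: P1@Q0 runs 2, rem=12, quantum used, demote→Q1. Q0=[P2,P3] Q1=[P1] Q2=[]
t=2-4: P2@Q0 runs 2, rem=8, I/O yield, promote→Q0. Q0=[P3,P2] Q1=[P1] Q2=[]
t=4-5: P3@Q0 runs 1, rem=11, I/O yield, promote→Q0. Q0=[P2,P3] Q1=[P1] Q2=[]
t=5-7: P2@Q0 runs 2, rem=6, I/O yield, promote→Q0. Q0=[P3,P2] Q1=[P1] Q2=[]
t=7-8: P3@Q0 runs 1, rem=10, I/O yield, promote→Q0. Q0=[P2,P3] Q1=[P1] Q2=[]
t=8-10: P2@Q0 runs 2, rem=4, I/O yield, promote→Q0. Q0=[P3,P2] Q1=[P1] Q2=[]
t=10-11: P3@Q0 runs 1, rem=9, I/O yield, promote→Q0. Q0=[P2,P3] Q1=[P1] Q2=[]
t=11-13: P2@Q0 runs 2, rem=2, I/O yield, promote→Q0. Q0=[P3,P2] Q1=[P1] Q2=[]
t=13-14: P3@Q0 runs 1, rem=8, I/O yield, promote→Q0. Q0=[P2,P3] Q1=[P1] Q2=[]
t=14-16: P2@Q0 runs 2, rem=0, completes. Q0=[P3] Q1=[P1] Q2=[]
t=16-17: P3@Q0 runs 1, rem=7, I/O yield, promote→Q0. Q0=[P3] Q1=[P1] Q2=[]
t=17-18: P3@Q0 runs 1, rem=6, I/O yield, promote→Q0. Q0=[P3] Q1=[P1] Q2=[]
t=18-19: P3@Q0 runs 1, rem=5, I/O yield, promote→Q0. Q0=[P3] Q1=[P1] Q2=[]
t=19-20: P3@Q0 runs 1, rem=4, I/O yield, promote→Q0. Q0=[P3] Q1=[P1] Q2=[]
t=20-21: P3@Q0 runs 1, rem=3, I/O yield, promote→Q0. Q0=[P3] Q1=[P1] Q2=[]
t=21-22: P3@Q0 runs 1, rem=2, I/O yield, promote→Q0. Q0=[P3] Q1=[P1] Q2=[]
t=22-23: P3@Q0 runs 1, rem=1, I/O yield, promote→Q0. Q0=[P3] Q1=[P1] Q2=[]
t=23-24: P3@Q0 runs 1, rem=0, completes. Q0=[] Q1=[P1] Q2=[]
t=24-27: P1@Q1 runs 3, rem=9, I/O yield, promote→Q0. Q0=[P1] Q1=[] Q2=[]
t=27-29: P1@Q0 runs 2, rem=7, quantum used, demote→Q1. Q0=[] Q1=[P1] Q2=[]
t=29-32: P1@Q1 runs 3, rem=4, I/O yield, promote→Q0. Q0=[P1] Q1=[] Q2=[]
t=32-34: P1@Q0 runs 2, rem=2, quantum used, demote→Q1. Q0=[] Q1=[P1] Q2=[]
t=34-36: P1@Q1 runs 2, rem=0, completes. Q0=[] Q1=[] Q2=[]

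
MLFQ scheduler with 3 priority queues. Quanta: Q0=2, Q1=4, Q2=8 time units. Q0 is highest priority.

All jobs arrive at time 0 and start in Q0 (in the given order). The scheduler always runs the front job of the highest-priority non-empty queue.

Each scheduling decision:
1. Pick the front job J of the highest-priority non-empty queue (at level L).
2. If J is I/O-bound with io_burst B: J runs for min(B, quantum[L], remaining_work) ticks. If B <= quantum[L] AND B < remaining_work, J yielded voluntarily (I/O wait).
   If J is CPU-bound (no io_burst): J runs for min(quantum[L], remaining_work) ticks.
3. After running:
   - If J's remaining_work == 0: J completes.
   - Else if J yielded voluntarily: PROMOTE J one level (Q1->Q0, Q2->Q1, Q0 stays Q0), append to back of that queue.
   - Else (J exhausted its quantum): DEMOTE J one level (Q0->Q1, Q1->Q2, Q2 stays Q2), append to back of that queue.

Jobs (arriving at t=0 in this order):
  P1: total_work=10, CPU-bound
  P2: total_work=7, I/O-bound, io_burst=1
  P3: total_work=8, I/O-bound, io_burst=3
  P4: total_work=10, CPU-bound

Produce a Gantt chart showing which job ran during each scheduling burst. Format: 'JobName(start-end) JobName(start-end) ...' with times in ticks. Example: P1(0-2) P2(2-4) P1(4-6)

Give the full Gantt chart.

t=0-2: P1@Q0 runs 2, rem=8, quantum used, demote→Q1. Q0=[P2,P3,P4] Q1=[P1] Q2=[]
t=2-3: P2@Q0 runs 1, rem=6, I/O yield, promote→Q0. Q0=[P3,P4,P2] Q1=[P1] Q2=[]
t=3-5: P3@Q0 runs 2, rem=6, quantum used, demote→Q1. Q0=[P4,P2] Q1=[P1,P3] Q2=[]
t=5-7: P4@Q0 runs 2, rem=8, quantum used, demote→Q1. Q0=[P2] Q1=[P1,P3,P4] Q2=[]
t=7-8: P2@Q0 runs 1, rem=5, I/O yield, promote→Q0. Q0=[P2] Q1=[P1,P3,P4] Q2=[]
t=8-9: P2@Q0 runs 1, rem=4, I/O yield, promote→Q0. Q0=[P2] Q1=[P1,P3,P4] Q2=[]
t=9-10: P2@Q0 runs 1, rem=3, I/O yield, promote→Q0. Q0=[P2] Q1=[P1,P3,P4] Q2=[]
t=10-11: P2@Q0 runs 1, rem=2, I/O yield, promote→Q0. Q0=[P2] Q1=[P1,P3,P4] Q2=[]
t=11-12: P2@Q0 runs 1, rem=1, I/O yield, promote→Q0. Q0=[P2] Q1=[P1,P3,P4] Q2=[]
t=12-13: P2@Q0 runs 1, rem=0, completes. Q0=[] Q1=[P1,P3,P4] Q2=[]
t=13-17: P1@Q1 runs 4, rem=4, quantum used, demote→Q2. Q0=[] Q1=[P3,P4] Q2=[P1]
t=17-20: P3@Q1 runs 3, rem=3, I/O yield, promote→Q0. Q0=[P3] Q1=[P4] Q2=[P1]
t=20-22: P3@Q0 runs 2, rem=1, quantum used, demote→Q1. Q0=[] Q1=[P4,P3] Q2=[P1]
t=22-26: P4@Q1 runs 4, rem=4, quantum used, demote→Q2. Q0=[] Q1=[P3] Q2=[P1,P4]
t=26-27: P3@Q1 runs 1, rem=0, completes. Q0=[] Q1=[] Q2=[P1,P4]
t=27-31: P1@Q2 runs 4, rem=0, completes. Q0=[] Q1=[] Q2=[P4]
t=31-35: P4@Q2 runs 4, rem=0, completes. Q0=[] Q1=[] Q2=[]

Answer: P1(0-2) P2(2-3) P3(3-5) P4(5-7) P2(7-8) P2(8-9) P2(9-10) P2(10-11) P2(11-12) P2(12-13) P1(13-17) P3(17-20) P3(20-22) P4(22-26) P3(26-27) P1(27-31) P4(31-35)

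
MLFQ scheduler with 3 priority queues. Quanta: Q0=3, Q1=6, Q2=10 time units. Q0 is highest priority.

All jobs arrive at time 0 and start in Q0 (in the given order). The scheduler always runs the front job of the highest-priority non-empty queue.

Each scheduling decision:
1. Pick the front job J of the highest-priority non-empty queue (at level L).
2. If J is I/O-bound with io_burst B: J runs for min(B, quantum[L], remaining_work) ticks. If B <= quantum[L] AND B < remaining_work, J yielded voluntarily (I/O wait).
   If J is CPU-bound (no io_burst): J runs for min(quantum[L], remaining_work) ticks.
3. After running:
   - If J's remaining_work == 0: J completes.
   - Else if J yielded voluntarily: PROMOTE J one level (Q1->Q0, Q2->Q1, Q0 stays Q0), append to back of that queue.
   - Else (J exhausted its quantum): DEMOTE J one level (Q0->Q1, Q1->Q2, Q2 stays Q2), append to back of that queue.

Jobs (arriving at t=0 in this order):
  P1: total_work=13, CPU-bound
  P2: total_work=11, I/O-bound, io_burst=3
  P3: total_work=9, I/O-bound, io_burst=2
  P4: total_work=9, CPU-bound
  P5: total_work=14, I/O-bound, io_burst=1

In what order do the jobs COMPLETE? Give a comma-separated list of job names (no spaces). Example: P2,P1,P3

t=0-3: P1@Q0 runs 3, rem=10, quantum used, demote→Q1. Q0=[P2,P3,P4,P5] Q1=[P1] Q2=[]
t=3-6: P2@Q0 runs 3, rem=8, I/O yield, promote→Q0. Q0=[P3,P4,P5,P2] Q1=[P1] Q2=[]
t=6-8: P3@Q0 runs 2, rem=7, I/O yield, promote→Q0. Q0=[P4,P5,P2,P3] Q1=[P1] Q2=[]
t=8-11: P4@Q0 runs 3, rem=6, quantum used, demote→Q1. Q0=[P5,P2,P3] Q1=[P1,P4] Q2=[]
t=11-12: P5@Q0 runs 1, rem=13, I/O yield, promote→Q0. Q0=[P2,P3,P5] Q1=[P1,P4] Q2=[]
t=12-15: P2@Q0 runs 3, rem=5, I/O yield, promote→Q0. Q0=[P3,P5,P2] Q1=[P1,P4] Q2=[]
t=15-17: P3@Q0 runs 2, rem=5, I/O yield, promote→Q0. Q0=[P5,P2,P3] Q1=[P1,P4] Q2=[]
t=17-18: P5@Q0 runs 1, rem=12, I/O yield, promote→Q0. Q0=[P2,P3,P5] Q1=[P1,P4] Q2=[]
t=18-21: P2@Q0 runs 3, rem=2, I/O yield, promote→Q0. Q0=[P3,P5,P2] Q1=[P1,P4] Q2=[]
t=21-23: P3@Q0 runs 2, rem=3, I/O yield, promote→Q0. Q0=[P5,P2,P3] Q1=[P1,P4] Q2=[]
t=23-24: P5@Q0 runs 1, rem=11, I/O yield, promote→Q0. Q0=[P2,P3,P5] Q1=[P1,P4] Q2=[]
t=24-26: P2@Q0 runs 2, rem=0, completes. Q0=[P3,P5] Q1=[P1,P4] Q2=[]
t=26-28: P3@Q0 runs 2, rem=1, I/O yield, promote→Q0. Q0=[P5,P3] Q1=[P1,P4] Q2=[]
t=28-29: P5@Q0 runs 1, rem=10, I/O yield, promote→Q0. Q0=[P3,P5] Q1=[P1,P4] Q2=[]
t=29-30: P3@Q0 runs 1, rem=0, completes. Q0=[P5] Q1=[P1,P4] Q2=[]
t=30-31: P5@Q0 runs 1, rem=9, I/O yield, promote→Q0. Q0=[P5] Q1=[P1,P4] Q2=[]
t=31-32: P5@Q0 runs 1, rem=8, I/O yield, promote→Q0. Q0=[P5] Q1=[P1,P4] Q2=[]
t=32-33: P5@Q0 runs 1, rem=7, I/O yield, promote→Q0. Q0=[P5] Q1=[P1,P4] Q2=[]
t=33-34: P5@Q0 runs 1, rem=6, I/O yield, promote→Q0. Q0=[P5] Q1=[P1,P4] Q2=[]
t=34-35: P5@Q0 runs 1, rem=5, I/O yield, promote→Q0. Q0=[P5] Q1=[P1,P4] Q2=[]
t=35-36: P5@Q0 runs 1, rem=4, I/O yield, promote→Q0. Q0=[P5] Q1=[P1,P4] Q2=[]
t=36-37: P5@Q0 runs 1, rem=3, I/O yield, promote→Q0. Q0=[P5] Q1=[P1,P4] Q2=[]
t=37-38: P5@Q0 runs 1, rem=2, I/O yield, promote→Q0. Q0=[P5] Q1=[P1,P4] Q2=[]
t=38-39: P5@Q0 runs 1, rem=1, I/O yield, promote→Q0. Q0=[P5] Q1=[P1,P4] Q2=[]
t=39-40: P5@Q0 runs 1, rem=0, completes. Q0=[] Q1=[P1,P4] Q2=[]
t=40-46: P1@Q1 runs 6, rem=4, quantum used, demote→Q2. Q0=[] Q1=[P4] Q2=[P1]
t=46-52: P4@Q1 runs 6, rem=0, completes. Q0=[] Q1=[] Q2=[P1]
t=52-56: P1@Q2 runs 4, rem=0, completes. Q0=[] Q1=[] Q2=[]

Answer: P2,P3,P5,P4,P1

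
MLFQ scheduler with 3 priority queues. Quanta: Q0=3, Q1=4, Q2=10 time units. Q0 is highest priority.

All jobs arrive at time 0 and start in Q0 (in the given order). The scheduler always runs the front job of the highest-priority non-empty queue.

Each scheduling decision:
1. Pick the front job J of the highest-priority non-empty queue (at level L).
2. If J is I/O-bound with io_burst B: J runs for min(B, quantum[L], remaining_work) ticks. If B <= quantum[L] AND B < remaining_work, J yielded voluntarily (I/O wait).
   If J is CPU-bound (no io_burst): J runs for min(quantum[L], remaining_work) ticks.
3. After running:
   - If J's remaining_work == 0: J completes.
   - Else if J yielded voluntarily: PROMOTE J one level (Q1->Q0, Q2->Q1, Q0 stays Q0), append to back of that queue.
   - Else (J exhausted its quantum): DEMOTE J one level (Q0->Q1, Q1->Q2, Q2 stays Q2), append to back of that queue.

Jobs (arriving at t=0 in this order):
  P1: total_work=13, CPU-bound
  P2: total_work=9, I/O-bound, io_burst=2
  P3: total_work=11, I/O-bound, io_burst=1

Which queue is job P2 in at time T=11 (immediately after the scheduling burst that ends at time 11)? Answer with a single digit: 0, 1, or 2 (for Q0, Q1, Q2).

t=0-3: P1@Q0 runs 3, rem=10, quantum used, demote→Q1. Q0=[P2,P3] Q1=[P1] Q2=[]
t=3-5: P2@Q0 runs 2, rem=7, I/O yield, promote→Q0. Q0=[P3,P2] Q1=[P1] Q2=[]
t=5-6: P3@Q0 runs 1, rem=10, I/O yield, promote→Q0. Q0=[P2,P3] Q1=[P1] Q2=[]
t=6-8: P2@Q0 runs 2, rem=5, I/O yield, promote→Q0. Q0=[P3,P2] Q1=[P1] Q2=[]
t=8-9: P3@Q0 runs 1, rem=9, I/O yield, promote→Q0. Q0=[P2,P3] Q1=[P1] Q2=[]
t=9-11: P2@Q0 runs 2, rem=3, I/O yield, promote→Q0. Q0=[P3,P2] Q1=[P1] Q2=[]
t=11-12: P3@Q0 runs 1, rem=8, I/O yield, promote→Q0. Q0=[P2,P3] Q1=[P1] Q2=[]
t=12-14: P2@Q0 runs 2, rem=1, I/O yield, promote→Q0. Q0=[P3,P2] Q1=[P1] Q2=[]
t=14-15: P3@Q0 runs 1, rem=7, I/O yield, promote→Q0. Q0=[P2,P3] Q1=[P1] Q2=[]
t=15-16: P2@Q0 runs 1, rem=0, completes. Q0=[P3] Q1=[P1] Q2=[]
t=16-17: P3@Q0 runs 1, rem=6, I/O yield, promote→Q0. Q0=[P3] Q1=[P1] Q2=[]
t=17-18: P3@Q0 runs 1, rem=5, I/O yield, promote→Q0. Q0=[P3] Q1=[P1] Q2=[]
t=18-19: P3@Q0 runs 1, rem=4, I/O yield, promote→Q0. Q0=[P3] Q1=[P1] Q2=[]
t=19-20: P3@Q0 runs 1, rem=3, I/O yield, promote→Q0. Q0=[P3] Q1=[P1] Q2=[]
t=20-21: P3@Q0 runs 1, rem=2, I/O yield, promote→Q0. Q0=[P3] Q1=[P1] Q2=[]
t=21-22: P3@Q0 runs 1, rem=1, I/O yield, promote→Q0. Q0=[P3] Q1=[P1] Q2=[]
t=22-23: P3@Q0 runs 1, rem=0, completes. Q0=[] Q1=[P1] Q2=[]
t=23-27: P1@Q1 runs 4, rem=6, quantum used, demote→Q2. Q0=[] Q1=[] Q2=[P1]
t=27-33: P1@Q2 runs 6, rem=0, completes. Q0=[] Q1=[] Q2=[]

Answer: 0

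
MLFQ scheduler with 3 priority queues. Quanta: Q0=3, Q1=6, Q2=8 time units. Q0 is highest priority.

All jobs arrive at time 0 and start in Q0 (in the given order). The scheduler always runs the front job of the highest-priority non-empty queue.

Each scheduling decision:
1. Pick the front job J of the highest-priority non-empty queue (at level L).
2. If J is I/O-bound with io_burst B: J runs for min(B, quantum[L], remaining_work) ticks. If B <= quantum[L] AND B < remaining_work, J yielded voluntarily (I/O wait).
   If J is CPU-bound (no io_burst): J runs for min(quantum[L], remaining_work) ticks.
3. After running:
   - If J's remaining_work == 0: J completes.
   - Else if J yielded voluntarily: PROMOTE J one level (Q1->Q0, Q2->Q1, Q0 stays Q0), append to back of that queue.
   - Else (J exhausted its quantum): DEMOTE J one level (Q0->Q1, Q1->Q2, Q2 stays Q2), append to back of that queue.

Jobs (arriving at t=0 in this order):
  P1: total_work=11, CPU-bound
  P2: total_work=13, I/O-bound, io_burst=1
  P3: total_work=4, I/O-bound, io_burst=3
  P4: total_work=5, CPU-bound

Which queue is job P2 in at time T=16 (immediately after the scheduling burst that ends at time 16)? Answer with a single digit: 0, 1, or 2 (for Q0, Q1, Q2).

t=0-3: P1@Q0 runs 3, rem=8, quantum used, demote→Q1. Q0=[P2,P3,P4] Q1=[P1] Q2=[]
t=3-4: P2@Q0 runs 1, rem=12, I/O yield, promote→Q0. Q0=[P3,P4,P2] Q1=[P1] Q2=[]
t=4-7: P3@Q0 runs 3, rem=1, I/O yield, promote→Q0. Q0=[P4,P2,P3] Q1=[P1] Q2=[]
t=7-10: P4@Q0 runs 3, rem=2, quantum used, demote→Q1. Q0=[P2,P3] Q1=[P1,P4] Q2=[]
t=10-11: P2@Q0 runs 1, rem=11, I/O yield, promote→Q0. Q0=[P3,P2] Q1=[P1,P4] Q2=[]
t=11-12: P3@Q0 runs 1, rem=0, completes. Q0=[P2] Q1=[P1,P4] Q2=[]
t=12-13: P2@Q0 runs 1, rem=10, I/O yield, promote→Q0. Q0=[P2] Q1=[P1,P4] Q2=[]
t=13-14: P2@Q0 runs 1, rem=9, I/O yield, promote→Q0. Q0=[P2] Q1=[P1,P4] Q2=[]
t=14-15: P2@Q0 runs 1, rem=8, I/O yield, promote→Q0. Q0=[P2] Q1=[P1,P4] Q2=[]
t=15-16: P2@Q0 runs 1, rem=7, I/O yield, promote→Q0. Q0=[P2] Q1=[P1,P4] Q2=[]
t=16-17: P2@Q0 runs 1, rem=6, I/O yield, promote→Q0. Q0=[P2] Q1=[P1,P4] Q2=[]
t=17-18: P2@Q0 runs 1, rem=5, I/O yield, promote→Q0. Q0=[P2] Q1=[P1,P4] Q2=[]
t=18-19: P2@Q0 runs 1, rem=4, I/O yield, promote→Q0. Q0=[P2] Q1=[P1,P4] Q2=[]
t=19-20: P2@Q0 runs 1, rem=3, I/O yield, promote→Q0. Q0=[P2] Q1=[P1,P4] Q2=[]
t=20-21: P2@Q0 runs 1, rem=2, I/O yield, promote→Q0. Q0=[P2] Q1=[P1,P4] Q2=[]
t=21-22: P2@Q0 runs 1, rem=1, I/O yield, promote→Q0. Q0=[P2] Q1=[P1,P4] Q2=[]
t=22-23: P2@Q0 runs 1, rem=0, completes. Q0=[] Q1=[P1,P4] Q2=[]
t=23-29: P1@Q1 runs 6, rem=2, quantum used, demote→Q2. Q0=[] Q1=[P4] Q2=[P1]
t=29-31: P4@Q1 runs 2, rem=0, completes. Q0=[] Q1=[] Q2=[P1]
t=31-33: P1@Q2 runs 2, rem=0, completes. Q0=[] Q1=[] Q2=[]

Answer: 0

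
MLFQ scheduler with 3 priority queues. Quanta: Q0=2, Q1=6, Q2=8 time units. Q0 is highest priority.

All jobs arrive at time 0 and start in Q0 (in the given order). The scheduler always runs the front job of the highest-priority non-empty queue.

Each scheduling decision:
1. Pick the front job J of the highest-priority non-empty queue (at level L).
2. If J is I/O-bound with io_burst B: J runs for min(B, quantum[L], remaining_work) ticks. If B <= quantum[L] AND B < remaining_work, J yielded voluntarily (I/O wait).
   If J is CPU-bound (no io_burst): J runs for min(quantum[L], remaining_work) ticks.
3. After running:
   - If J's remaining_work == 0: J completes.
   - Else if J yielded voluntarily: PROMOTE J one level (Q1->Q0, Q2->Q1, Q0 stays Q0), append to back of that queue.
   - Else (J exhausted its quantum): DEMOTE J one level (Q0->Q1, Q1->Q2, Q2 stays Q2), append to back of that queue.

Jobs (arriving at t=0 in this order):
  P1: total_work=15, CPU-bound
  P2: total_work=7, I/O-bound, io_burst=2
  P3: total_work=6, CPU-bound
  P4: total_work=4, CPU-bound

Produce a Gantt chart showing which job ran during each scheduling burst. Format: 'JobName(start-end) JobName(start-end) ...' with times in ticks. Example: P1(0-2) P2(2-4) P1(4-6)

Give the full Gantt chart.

Answer: P1(0-2) P2(2-4) P3(4-6) P4(6-8) P2(8-10) P2(10-12) P2(12-13) P1(13-19) P3(19-23) P4(23-25) P1(25-32)

Derivation:
t=0-2: P1@Q0 runs 2, rem=13, quantum used, demote→Q1. Q0=[P2,P3,P4] Q1=[P1] Q2=[]
t=2-4: P2@Q0 runs 2, rem=5, I/O yield, promote→Q0. Q0=[P3,P4,P2] Q1=[P1] Q2=[]
t=4-6: P3@Q0 runs 2, rem=4, quantum used, demote→Q1. Q0=[P4,P2] Q1=[P1,P3] Q2=[]
t=6-8: P4@Q0 runs 2, rem=2, quantum used, demote→Q1. Q0=[P2] Q1=[P1,P3,P4] Q2=[]
t=8-10: P2@Q0 runs 2, rem=3, I/O yield, promote→Q0. Q0=[P2] Q1=[P1,P3,P4] Q2=[]
t=10-12: P2@Q0 runs 2, rem=1, I/O yield, promote→Q0. Q0=[P2] Q1=[P1,P3,P4] Q2=[]
t=12-13: P2@Q0 runs 1, rem=0, completes. Q0=[] Q1=[P1,P3,P4] Q2=[]
t=13-19: P1@Q1 runs 6, rem=7, quantum used, demote→Q2. Q0=[] Q1=[P3,P4] Q2=[P1]
t=19-23: P3@Q1 runs 4, rem=0, completes. Q0=[] Q1=[P4] Q2=[P1]
t=23-25: P4@Q1 runs 2, rem=0, completes. Q0=[] Q1=[] Q2=[P1]
t=25-32: P1@Q2 runs 7, rem=0, completes. Q0=[] Q1=[] Q2=[]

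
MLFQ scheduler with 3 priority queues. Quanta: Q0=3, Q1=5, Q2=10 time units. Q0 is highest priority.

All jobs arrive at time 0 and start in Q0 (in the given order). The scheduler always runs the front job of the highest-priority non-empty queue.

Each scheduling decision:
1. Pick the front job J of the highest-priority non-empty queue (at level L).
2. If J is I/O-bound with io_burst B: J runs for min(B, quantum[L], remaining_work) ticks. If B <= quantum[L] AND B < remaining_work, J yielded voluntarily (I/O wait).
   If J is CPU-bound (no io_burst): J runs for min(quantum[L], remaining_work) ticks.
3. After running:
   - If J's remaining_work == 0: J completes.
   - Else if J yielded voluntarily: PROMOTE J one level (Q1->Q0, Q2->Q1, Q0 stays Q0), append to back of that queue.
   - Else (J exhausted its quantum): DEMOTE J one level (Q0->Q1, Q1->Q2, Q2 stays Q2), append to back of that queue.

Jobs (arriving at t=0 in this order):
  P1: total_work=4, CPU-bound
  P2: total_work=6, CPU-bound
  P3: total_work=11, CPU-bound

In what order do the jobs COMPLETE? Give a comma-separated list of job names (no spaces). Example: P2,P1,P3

t=0-3: P1@Q0 runs 3, rem=1, quantum used, demote→Q1. Q0=[P2,P3] Q1=[P1] Q2=[]
t=3-6: P2@Q0 runs 3, rem=3, quantum used, demote→Q1. Q0=[P3] Q1=[P1,P2] Q2=[]
t=6-9: P3@Q0 runs 3, rem=8, quantum used, demote→Q1. Q0=[] Q1=[P1,P2,P3] Q2=[]
t=9-10: P1@Q1 runs 1, rem=0, completes. Q0=[] Q1=[P2,P3] Q2=[]
t=10-13: P2@Q1 runs 3, rem=0, completes. Q0=[] Q1=[P3] Q2=[]
t=13-18: P3@Q1 runs 5, rem=3, quantum used, demote→Q2. Q0=[] Q1=[] Q2=[P3]
t=18-21: P3@Q2 runs 3, rem=0, completes. Q0=[] Q1=[] Q2=[]

Answer: P1,P2,P3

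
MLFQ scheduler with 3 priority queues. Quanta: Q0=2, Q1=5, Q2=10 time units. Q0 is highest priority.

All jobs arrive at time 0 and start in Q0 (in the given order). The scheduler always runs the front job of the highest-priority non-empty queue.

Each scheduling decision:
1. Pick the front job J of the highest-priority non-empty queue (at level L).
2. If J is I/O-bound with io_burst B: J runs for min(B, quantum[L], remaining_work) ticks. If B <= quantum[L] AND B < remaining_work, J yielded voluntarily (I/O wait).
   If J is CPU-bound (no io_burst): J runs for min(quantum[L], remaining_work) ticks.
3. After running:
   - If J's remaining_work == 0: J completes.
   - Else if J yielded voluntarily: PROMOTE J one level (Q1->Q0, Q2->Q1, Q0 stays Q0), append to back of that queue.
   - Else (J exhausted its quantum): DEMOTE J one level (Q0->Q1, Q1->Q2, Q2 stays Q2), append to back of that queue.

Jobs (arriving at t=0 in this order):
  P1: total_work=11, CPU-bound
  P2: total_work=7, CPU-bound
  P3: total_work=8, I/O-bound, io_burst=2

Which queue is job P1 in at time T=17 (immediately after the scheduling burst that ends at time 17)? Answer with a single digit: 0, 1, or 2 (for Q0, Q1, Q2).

t=0-2: P1@Q0 runs 2, rem=9, quantum used, demote→Q1. Q0=[P2,P3] Q1=[P1] Q2=[]
t=2-4: P2@Q0 runs 2, rem=5, quantum used, demote→Q1. Q0=[P3] Q1=[P1,P2] Q2=[]
t=4-6: P3@Q0 runs 2, rem=6, I/O yield, promote→Q0. Q0=[P3] Q1=[P1,P2] Q2=[]
t=6-8: P3@Q0 runs 2, rem=4, I/O yield, promote→Q0. Q0=[P3] Q1=[P1,P2] Q2=[]
t=8-10: P3@Q0 runs 2, rem=2, I/O yield, promote→Q0. Q0=[P3] Q1=[P1,P2] Q2=[]
t=10-12: P3@Q0 runs 2, rem=0, completes. Q0=[] Q1=[P1,P2] Q2=[]
t=12-17: P1@Q1 runs 5, rem=4, quantum used, demote→Q2. Q0=[] Q1=[P2] Q2=[P1]
t=17-22: P2@Q1 runs 5, rem=0, completes. Q0=[] Q1=[] Q2=[P1]
t=22-26: P1@Q2 runs 4, rem=0, completes. Q0=[] Q1=[] Q2=[]

Answer: 2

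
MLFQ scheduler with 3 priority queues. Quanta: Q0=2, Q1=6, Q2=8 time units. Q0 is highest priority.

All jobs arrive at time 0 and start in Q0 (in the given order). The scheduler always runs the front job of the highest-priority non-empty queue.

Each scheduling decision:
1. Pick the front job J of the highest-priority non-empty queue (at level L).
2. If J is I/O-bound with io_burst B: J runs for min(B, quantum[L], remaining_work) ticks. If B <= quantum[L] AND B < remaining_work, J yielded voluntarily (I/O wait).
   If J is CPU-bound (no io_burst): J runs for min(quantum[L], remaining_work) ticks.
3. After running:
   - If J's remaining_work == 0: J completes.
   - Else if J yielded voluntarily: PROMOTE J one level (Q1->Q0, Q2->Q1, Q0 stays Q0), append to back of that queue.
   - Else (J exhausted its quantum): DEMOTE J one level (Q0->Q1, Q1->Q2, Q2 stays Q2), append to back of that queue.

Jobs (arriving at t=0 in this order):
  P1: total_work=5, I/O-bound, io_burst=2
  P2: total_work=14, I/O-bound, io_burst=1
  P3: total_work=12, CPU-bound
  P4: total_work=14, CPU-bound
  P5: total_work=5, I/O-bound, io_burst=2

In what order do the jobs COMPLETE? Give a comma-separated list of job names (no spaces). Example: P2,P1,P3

t=0-2: P1@Q0 runs 2, rem=3, I/O yield, promote→Q0. Q0=[P2,P3,P4,P5,P1] Q1=[] Q2=[]
t=2-3: P2@Q0 runs 1, rem=13, I/O yield, promote→Q0. Q0=[P3,P4,P5,P1,P2] Q1=[] Q2=[]
t=3-5: P3@Q0 runs 2, rem=10, quantum used, demote→Q1. Q0=[P4,P5,P1,P2] Q1=[P3] Q2=[]
t=5-7: P4@Q0 runs 2, rem=12, quantum used, demote→Q1. Q0=[P5,P1,P2] Q1=[P3,P4] Q2=[]
t=7-9: P5@Q0 runs 2, rem=3, I/O yield, promote→Q0. Q0=[P1,P2,P5] Q1=[P3,P4] Q2=[]
t=9-11: P1@Q0 runs 2, rem=1, I/O yield, promote→Q0. Q0=[P2,P5,P1] Q1=[P3,P4] Q2=[]
t=11-12: P2@Q0 runs 1, rem=12, I/O yield, promote→Q0. Q0=[P5,P1,P2] Q1=[P3,P4] Q2=[]
t=12-14: P5@Q0 runs 2, rem=1, I/O yield, promote→Q0. Q0=[P1,P2,P5] Q1=[P3,P4] Q2=[]
t=14-15: P1@Q0 runs 1, rem=0, completes. Q0=[P2,P5] Q1=[P3,P4] Q2=[]
t=15-16: P2@Q0 runs 1, rem=11, I/O yield, promote→Q0. Q0=[P5,P2] Q1=[P3,P4] Q2=[]
t=16-17: P5@Q0 runs 1, rem=0, completes. Q0=[P2] Q1=[P3,P4] Q2=[]
t=17-18: P2@Q0 runs 1, rem=10, I/O yield, promote→Q0. Q0=[P2] Q1=[P3,P4] Q2=[]
t=18-19: P2@Q0 runs 1, rem=9, I/O yield, promote→Q0. Q0=[P2] Q1=[P3,P4] Q2=[]
t=19-20: P2@Q0 runs 1, rem=8, I/O yield, promote→Q0. Q0=[P2] Q1=[P3,P4] Q2=[]
t=20-21: P2@Q0 runs 1, rem=7, I/O yield, promote→Q0. Q0=[P2] Q1=[P3,P4] Q2=[]
t=21-22: P2@Q0 runs 1, rem=6, I/O yield, promote→Q0. Q0=[P2] Q1=[P3,P4] Q2=[]
t=22-23: P2@Q0 runs 1, rem=5, I/O yield, promote→Q0. Q0=[P2] Q1=[P3,P4] Q2=[]
t=23-24: P2@Q0 runs 1, rem=4, I/O yield, promote→Q0. Q0=[P2] Q1=[P3,P4] Q2=[]
t=24-25: P2@Q0 runs 1, rem=3, I/O yield, promote→Q0. Q0=[P2] Q1=[P3,P4] Q2=[]
t=25-26: P2@Q0 runs 1, rem=2, I/O yield, promote→Q0. Q0=[P2] Q1=[P3,P4] Q2=[]
t=26-27: P2@Q0 runs 1, rem=1, I/O yield, promote→Q0. Q0=[P2] Q1=[P3,P4] Q2=[]
t=27-28: P2@Q0 runs 1, rem=0, completes. Q0=[] Q1=[P3,P4] Q2=[]
t=28-34: P3@Q1 runs 6, rem=4, quantum used, demote→Q2. Q0=[] Q1=[P4] Q2=[P3]
t=34-40: P4@Q1 runs 6, rem=6, quantum used, demote→Q2. Q0=[] Q1=[] Q2=[P3,P4]
t=40-44: P3@Q2 runs 4, rem=0, completes. Q0=[] Q1=[] Q2=[P4]
t=44-50: P4@Q2 runs 6, rem=0, completes. Q0=[] Q1=[] Q2=[]

Answer: P1,P5,P2,P3,P4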